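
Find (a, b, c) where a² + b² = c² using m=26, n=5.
(651, 260, 701)

Euclid's formula: a = m² - n², b = 2mn, c = m² + n²
m = 26, n = 5
a = 26² - 5² = 676 - 25 = 651
b = 2 × 26 × 5 = 260
c = 26² + 5² = 676 + 25 = 701
Verification: 651² + 260² = 423801 + 67600 = 491401 = 701² ✓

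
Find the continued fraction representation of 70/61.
[1; 6, 1, 3, 2]

Euclidean algorithm steps:
70 = 1 × 61 + 9
61 = 6 × 9 + 7
9 = 1 × 7 + 2
7 = 3 × 2 + 1
2 = 2 × 1 + 0
Continued fraction: [1; 6, 1, 3, 2]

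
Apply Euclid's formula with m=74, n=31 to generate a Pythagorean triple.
(4515, 4588, 6437)

Euclid's formula: a = m² - n², b = 2mn, c = m² + n²
m = 74, n = 31
a = 74² - 31² = 5476 - 961 = 4515
b = 2 × 74 × 31 = 4588
c = 74² + 31² = 5476 + 961 = 6437
Verification: 4515² + 4588² = 20385225 + 21049744 = 41434969 = 6437² ✓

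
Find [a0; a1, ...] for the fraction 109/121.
[0; 1, 9, 12]

Euclidean algorithm steps:
109 = 0 × 121 + 109
121 = 1 × 109 + 12
109 = 9 × 12 + 1
12 = 12 × 1 + 0
Continued fraction: [0; 1, 9, 12]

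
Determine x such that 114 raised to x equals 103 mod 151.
46

Baby-step giant-step with step n = ⌈√151⌉ = 13.
Baby steps 114^j mod 151 (j:value) for j=0..12: 0:1, 1:114, 2:10, 3:83, 4:100, 5:75, 6:94, 7:146, 8:34, 9:101, 10:38, 11:104, 12:78.
Giant-step multiplier: 114^(-13) ≡ 114^(150-13) = 114^137 ≡ 71 (mod 151).
Giant steps γ_i = 103·71^i mod 151: γ_0=103, γ_1=65, γ_2=85, γ_3=146 (in table at j=7).
x = i·n + j = 3·13 + 7 = 46.
Check: 114^46 ≡ 103 (mod 151).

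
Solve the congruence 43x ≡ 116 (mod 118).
x ≡ 96 (mod 118)

gcd(43, 118) = 1, which divides 116, so solutions exist.
Find 43^(-1) mod 118 by the extended Euclidean algorithm:
118 = 2 × 43 + 32  ⟹  32 = (1)·118 + (-2)·43
43 = 1 × 32 + 11  ⟹  11 = (-1)·118 + (3)·43
32 = 2 × 11 + 10  ⟹  10 = (3)·118 + (-8)·43
11 = 1 × 10 + 1  ⟹  1 = (-4)·118 + (11)·43
So (11)·43 ≡ 1 (mod 118), i.e. 43^(-1) ≡ 11 (mod 118).
x ≡ 11 × 116 = 1276 ≡ 96 (mod 118).
Check: 43 × 96 = 4128 ≡ 116 (mod 118).
Unique solution: x ≡ 96 (mod 118)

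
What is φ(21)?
12

21 = 3 × 7
φ(n) = n × ∏(1 - 1/p) for each prime p dividing n
φ(21) = 21 × (1 - 1/3) × (1 - 1/7) = 12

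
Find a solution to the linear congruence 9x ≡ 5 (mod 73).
x ≡ 33 (mod 73)

gcd(9, 73) = 1, which divides 5, so solutions exist.
Find 9^(-1) mod 73 by the extended Euclidean algorithm:
73 = 8 × 9 + 1  ⟹  1 = (1)·73 + (-8)·9
So (-8)·9 ≡ 1 (mod 73), i.e. 9^(-1) ≡ -8 ≡ 65 (mod 73).
x ≡ 65 × 5 = 325 ≡ 33 (mod 73).
Check: 9 × 33 = 297 ≡ 5 (mod 73).
Unique solution: x ≡ 33 (mod 73)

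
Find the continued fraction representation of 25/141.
[0; 5, 1, 1, 1, 3, 2]

Euclidean algorithm steps:
25 = 0 × 141 + 25
141 = 5 × 25 + 16
25 = 1 × 16 + 9
16 = 1 × 9 + 7
9 = 1 × 7 + 2
7 = 3 × 2 + 1
2 = 2 × 1 + 0
Continued fraction: [0; 5, 1, 1, 1, 3, 2]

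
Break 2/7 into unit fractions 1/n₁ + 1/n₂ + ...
1/4 + 1/28

Greedy algorithm:
2/7: ceiling(7/2) = 4, use 1/4
1/28: ceiling(28/1) = 28, use 1/28
Result: 2/7 = 1/4 + 1/28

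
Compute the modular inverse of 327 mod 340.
183

gcd(327, 340) = 1, so the inverse exists.
Extended Euclidean algorithm on (340, 327):
340 = 1 × 327 + 13  ⟹  13 = (1)·340 + (-1)·327
327 = 25 × 13 + 2  ⟹  2 = (-25)·340 + (26)·327
13 = 6 × 2 + 1  ⟹  1 = (151)·340 + (-157)·327
So (-157)·327 ≡ 1 (mod 340), i.e. 327^(-1) ≡ -157 ≡ 183 (mod 340).
Check: 327 × 183 = 59841 ≡ 1 (mod 340)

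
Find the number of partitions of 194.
2366022741845

p(n) counts ways to write n as a sum of positive integers (order ignored).
Euler's pentagonal recurrence: p(k) = p(k-1) + p(k-2) - p(k-5) - p(k-7) + p(k-12) + p(k-15) - ... (offsets j(3j∓1)/2, signs ++--, p(0)=1, p(<0)=0).
DP table for k = 0..193: p(0)=1, p(1)=1, p(2)=2, p(3)=3, p(4)=5, p(5)=7, p(6)=11, p(7)=15, p(8)=22, p(9)=30, p(10)=42, p(11)=56, p(12)=77, p(13)=101, p(14)=135, p(15)=176, p(16)=231, p(17)=297, p(18)=385, p(19)=490, p(20)=627, p(21)=792, p(22)=1002, p(23)=1255, p(24)=1575, p(25)=1958, p(26)=2436, p(27)=3010, p(28)=3718, p(29)=4565, p(30)=5604, p(31)=6842, p(32)=8349, p(33)=10143, p(34)=12310, p(35)=14883, p(36)=17977, p(37)=21637, p(38)=26015, p(39)=31185, p(40)=37338, p(41)=44583, p(42)=53174, p(43)=63261, p(44)=75175, p(45)=89134, p(46)=105558, p(47)=124754, p(48)=147273, p(49)=173525, p(50)=204226, p(51)=239943, p(52)=281589, p(53)=329931, p(54)=386155, p(55)=451276, p(56)=526823, p(57)=614154, p(58)=715220, p(59)=831820, p(60)=966467, p(61)=1121505, p(62)=1300156, p(63)=1505499, p(64)=1741630, p(65)=2012558, p(66)=2323520, p(67)=2679689, p(68)=3087735, p(69)=3554345, p(70)=4087968, p(71)=4697205, p(72)=5392783, p(73)=6185689, p(74)=7089500, p(75)=8118264, p(76)=9289091, p(77)=10619863, p(78)=12132164, p(79)=13848650, p(80)=15796476, p(81)=18004327, p(82)=20506255, p(83)=23338469, p(84)=26543660, p(85)=30167357, p(86)=34262962, p(87)=38887673, p(88)=44108109, p(89)=49995925, p(90)=56634173, p(91)=64112359, p(92)=72533807, p(93)=82010177, p(94)=92669720, p(95)=104651419, p(96)=118114304, p(97)=133230930, p(98)=150198136, p(99)=169229875, p(100)=190569292, p(101)=214481126, p(102)=241265379, p(103)=271248950, p(104)=304801365, p(105)=342325709, p(106)=384276336, p(107)=431149389, p(108)=483502844, p(109)=541946240, p(110)=607163746, p(111)=679903203, p(112)=761002156, p(113)=851376628, p(114)=952050665, p(115)=1064144451, p(116)=1188908248, p(117)=1327710076, p(118)=1482074143, p(119)=1653668665, p(120)=1844349560, p(121)=2056148051, p(122)=2291320912, p(123)=2552338241, p(124)=2841940500, p(125)=3163127352, p(126)=3519222692, p(127)=3913864295, p(128)=4351078600, p(129)=4835271870, p(130)=5371315400, p(131)=5964539504, p(132)=6620830889, p(133)=7346629512, p(134)=8149040695, p(135)=9035836076, p(136)=10015581680, p(137)=11097645016, p(138)=12292341831, p(139)=13610949895, p(140)=15065878135, p(141)=16670689208, p(142)=18440293320, p(143)=20390982757, p(144)=22540654445, p(145)=24908858009, p(146)=27517052599, p(147)=30388671978, p(148)=33549419497, p(149)=37027355200, p(150)=40853235313, p(151)=45060624582, p(152)=49686288421, p(153)=54770336324, p(154)=60356673280, p(155)=66493182097, p(156)=73232243759, p(157)=80630964769, p(158)=88751778802, p(159)=97662728555, p(160)=107438159466, p(161)=118159068427, p(162)=129913904637, p(163)=142798995930, p(164)=156919475295, p(165)=172389800255, p(166)=189334822579, p(167)=207890420102, p(168)=228204732751, p(169)=250438925115, p(170)=274768617130, p(171)=301384802048, p(172)=330495499613, p(173)=362326859895, p(174)=397125074750, p(175)=435157697830, p(176)=476715857290, p(177)=522115831195, p(178)=571701605655, p(179)=625846753120, p(180)=684957390936, p(181)=749474411781, p(182)=819876908323, p(183)=896684817527, p(184)=980462880430, p(185)=1071823774337, p(186)=1171432692373, p(187)=1280011042268, p(188)=1398341745571, p(189)=1527273599625, p(190)=1667727404093, p(191)=1820701100652, p(192)=1987276856363, p(193)=2168627105469.
Final step: p(194) = p(193) + p(192) - p(189) - p(187) + p(182) + p(179) - p(172) - p(168) + p(159) + p(154) - p(143) - p(137) + p(124) + p(117) - p(102) - p(94) + p(77) + p(68) - p(49) - p(39) + p(18) + p(7)
= 2168627105469 + 1987276856363 - 1527273599625 - 1280011042268 + 819876908323 + 625846753120 - 330495499613 - 228204732751 + 97662728555 + 60356673280 - 20390982757 - 11097645016 + 2841940500 + 1327710076 - 241265379 - 92669720 + 10619863 + 3087735 - 173525 - 31185 + 385 + 15
= 2366022741845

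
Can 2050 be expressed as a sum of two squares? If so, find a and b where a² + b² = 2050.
5² + 45² (a=5, b=45)

Factorization: 2050 = 2 × 5^2 × 41
By Fermat: n is sum of two squares iff every prime p ≡ 3 (mod 4) appears to even power.
All primes ≡ 3 (mod 4) appear to even power.
Search a = 0, 1, 2, … for 2050 - a² a perfect square: first hit at a = 5: 2050 - 25 = 2025 = 45².
2050 = 5² + 45² = 25 + 2025 ✓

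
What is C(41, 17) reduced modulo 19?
0

Using Lucas' theorem:
Write n=41 and k=17 in base 19:
n in base 19: [2, 3]
k in base 19: [0, 17]
C(41,17) mod 19 = ∏ C(n_i, k_i) mod 19
Digit binomials (mod 19): C(2,0) = 1; C(3,17) = 0 (k_i > n_i)
Product: 1 × 0 = 0 ≡ 0 (mod 19)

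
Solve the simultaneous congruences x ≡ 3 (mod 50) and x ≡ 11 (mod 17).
453

Using Chinese Remainder Theorem:
M = 50 × 17 = 850
M1 = 17, M2 = 50
y1 = 17^(-1) mod 50 = 3
y2 = 50^(-1) mod 17 = 16
x = (3×17×3 + 11×50×16) mod 850 = 453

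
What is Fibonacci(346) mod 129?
121

Matrix identity: Q^n = [[F_(n+1), F_n], [F_n, F_(n-1)]] with Q = [[1,1],[1,0]].
n = 346 = 101011010₂. Square-and-multiply, entries mod 129:
Q^1 = [[1,1],[1,0]]
Q^2 = (Q^1)² = [[2,1],[1,1]]
Q^5 = (Q^2)²·Q = [[8,5],[5,3]]
Q^10 = (Q^5)² = [[89,55],[55,34]]
Q^21 = (Q^10)²·Q = [[38,110],[110,57]]
Q^43 = (Q^21)²·Q = [[0,128],[128,1]]
Q^86 = (Q^43)² = [[1,128],[128,2]]
Q^173 = (Q^86)²·Q = [[128,2],[2,126]]
Q^346 = (Q^173)² = [[5,121],[121,13]]
F_346 mod 129 = Q^346[0][1] = 121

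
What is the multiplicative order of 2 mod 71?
35

71 is prime, so ord(2) divides φ(71) = 70.
Divisors of 70: 1, 2, 5, 7, 10, 14, 35, 70.
Repeated squaring: 2^1 ≡ 2, 2^2 ≡ 4, 2^4 ≡ 16, 2^8 ≡ 43, 2^16 ≡ 3, 2^32 ≡ 9, 2^64 ≡ 10 (mod 71).
Test 2^d mod 71 for each divisor d in increasing order:
2^1 ≡ 2
2^2 ≡ 4
2^5 = 2^4·2^1 ≡ 32
2^7 = 2^4·2^2·2^1 ≡ 57
2^10 = 2^8·2^2 ≡ 30
2^14 = 2^8·2^4·2^2 ≡ 54
2^35 = 2^32·2^2·2^1 ≡ 1  ← first divisor giving 1
The order is 35.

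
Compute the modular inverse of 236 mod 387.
41

gcd(236, 387) = 1, so the inverse exists.
Extended Euclidean algorithm on (387, 236):
387 = 1 × 236 + 151  ⟹  151 = (1)·387 + (-1)·236
236 = 1 × 151 + 85  ⟹  85 = (-1)·387 + (2)·236
151 = 1 × 85 + 66  ⟹  66 = (2)·387 + (-3)·236
85 = 1 × 66 + 19  ⟹  19 = (-3)·387 + (5)·236
66 = 3 × 19 + 9  ⟹  9 = (11)·387 + (-18)·236
19 = 2 × 9 + 1  ⟹  1 = (-25)·387 + (41)·236
So (41)·236 ≡ 1 (mod 387), i.e. 236^(-1) ≡ 41 (mod 387).
Check: 236 × 41 = 9676 ≡ 1 (mod 387)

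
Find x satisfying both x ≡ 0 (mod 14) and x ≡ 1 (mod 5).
56

Using Chinese Remainder Theorem:
M = 14 × 5 = 70
M1 = 5, M2 = 14
y1 = 5^(-1) mod 14 = 3
y2 = 14^(-1) mod 5 = 4
x = (0×5×3 + 1×14×4) mod 70 = 56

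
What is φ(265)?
208

265 = 5 × 53
φ(n) = n × ∏(1 - 1/p) for each prime p dividing n
φ(265) = 265 × (1 - 1/5) × (1 - 1/53) = 208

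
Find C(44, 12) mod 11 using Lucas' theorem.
0

Using Lucas' theorem:
Write n=44 and k=12 in base 11:
n in base 11: [4, 0]
k in base 11: [1, 1]
C(44,12) mod 11 = ∏ C(n_i, k_i) mod 11
Digit binomials (mod 11): C(4,1) = 4; C(0,1) = 0 (k_i > n_i)
Product: 4 × 0 = 0 ≡ 0 (mod 11)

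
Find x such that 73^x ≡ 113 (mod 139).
14

Baby-step giant-step with step n = ⌈√139⌉ = 12.
Baby steps 73^j mod 139 (j:value) for j=0..11: 0:1, 1:73, 2:47, 3:95, 4:124, 5:17, 6:129, 7:104, 8:86, 9:23, 10:11, 11:108.
Giant-step multiplier: 73^(-12) ≡ 73^(138-12) = 73^126 ≡ 57 (mod 139).
Giant steps γ_i = 113·57^i mod 139: γ_0=113, γ_1=47 (in table at j=2).
x = i·n + j = 1·12 + 2 = 14.
Check: 73^14 ≡ 113 (mod 139).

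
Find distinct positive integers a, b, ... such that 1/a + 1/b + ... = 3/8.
1/3 + 1/24

Greedy algorithm:
3/8: ceiling(8/3) = 3, use 1/3
1/24: ceiling(24/1) = 24, use 1/24
Result: 3/8 = 1/3 + 1/24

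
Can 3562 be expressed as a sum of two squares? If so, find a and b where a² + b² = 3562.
9² + 59² (a=9, b=59)

Factorization: 3562 = 2 × 13 × 137
By Fermat: n is sum of two squares iff every prime p ≡ 3 (mod 4) appears to even power.
All primes ≡ 3 (mod 4) appear to even power.
Search a = 0, 1, 2, … for 3562 - a² a perfect square: first hit at a = 9: 3562 - 81 = 3481 = 59².
3562 = 9² + 59² = 81 + 3481 ✓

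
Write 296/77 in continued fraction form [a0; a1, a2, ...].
[3; 1, 5, 2, 2, 2]

Euclidean algorithm steps:
296 = 3 × 77 + 65
77 = 1 × 65 + 12
65 = 5 × 12 + 5
12 = 2 × 5 + 2
5 = 2 × 2 + 1
2 = 2 × 1 + 0
Continued fraction: [3; 1, 5, 2, 2, 2]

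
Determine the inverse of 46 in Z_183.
4

gcd(46, 183) = 1, so the inverse exists.
Extended Euclidean algorithm on (183, 46):
183 = 3 × 46 + 45  ⟹  45 = (1)·183 + (-3)·46
46 = 1 × 45 + 1  ⟹  1 = (-1)·183 + (4)·46
So (4)·46 ≡ 1 (mod 183), i.e. 46^(-1) ≡ 4 (mod 183).
Check: 46 × 4 = 184 ≡ 1 (mod 183)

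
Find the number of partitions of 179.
625846753120

p(n) counts ways to write n as a sum of positive integers (order ignored).
Euler's pentagonal recurrence: p(k) = p(k-1) + p(k-2) - p(k-5) - p(k-7) + p(k-12) + p(k-15) - ... (offsets j(3j∓1)/2, signs ++--, p(0)=1, p(<0)=0).
DP table for k = 0..178: p(0)=1, p(1)=1, p(2)=2, p(3)=3, p(4)=5, p(5)=7, p(6)=11, p(7)=15, p(8)=22, p(9)=30, p(10)=42, p(11)=56, p(12)=77, p(13)=101, p(14)=135, p(15)=176, p(16)=231, p(17)=297, p(18)=385, p(19)=490, p(20)=627, p(21)=792, p(22)=1002, p(23)=1255, p(24)=1575, p(25)=1958, p(26)=2436, p(27)=3010, p(28)=3718, p(29)=4565, p(30)=5604, p(31)=6842, p(32)=8349, p(33)=10143, p(34)=12310, p(35)=14883, p(36)=17977, p(37)=21637, p(38)=26015, p(39)=31185, p(40)=37338, p(41)=44583, p(42)=53174, p(43)=63261, p(44)=75175, p(45)=89134, p(46)=105558, p(47)=124754, p(48)=147273, p(49)=173525, p(50)=204226, p(51)=239943, p(52)=281589, p(53)=329931, p(54)=386155, p(55)=451276, p(56)=526823, p(57)=614154, p(58)=715220, p(59)=831820, p(60)=966467, p(61)=1121505, p(62)=1300156, p(63)=1505499, p(64)=1741630, p(65)=2012558, p(66)=2323520, p(67)=2679689, p(68)=3087735, p(69)=3554345, p(70)=4087968, p(71)=4697205, p(72)=5392783, p(73)=6185689, p(74)=7089500, p(75)=8118264, p(76)=9289091, p(77)=10619863, p(78)=12132164, p(79)=13848650, p(80)=15796476, p(81)=18004327, p(82)=20506255, p(83)=23338469, p(84)=26543660, p(85)=30167357, p(86)=34262962, p(87)=38887673, p(88)=44108109, p(89)=49995925, p(90)=56634173, p(91)=64112359, p(92)=72533807, p(93)=82010177, p(94)=92669720, p(95)=104651419, p(96)=118114304, p(97)=133230930, p(98)=150198136, p(99)=169229875, p(100)=190569292, p(101)=214481126, p(102)=241265379, p(103)=271248950, p(104)=304801365, p(105)=342325709, p(106)=384276336, p(107)=431149389, p(108)=483502844, p(109)=541946240, p(110)=607163746, p(111)=679903203, p(112)=761002156, p(113)=851376628, p(114)=952050665, p(115)=1064144451, p(116)=1188908248, p(117)=1327710076, p(118)=1482074143, p(119)=1653668665, p(120)=1844349560, p(121)=2056148051, p(122)=2291320912, p(123)=2552338241, p(124)=2841940500, p(125)=3163127352, p(126)=3519222692, p(127)=3913864295, p(128)=4351078600, p(129)=4835271870, p(130)=5371315400, p(131)=5964539504, p(132)=6620830889, p(133)=7346629512, p(134)=8149040695, p(135)=9035836076, p(136)=10015581680, p(137)=11097645016, p(138)=12292341831, p(139)=13610949895, p(140)=15065878135, p(141)=16670689208, p(142)=18440293320, p(143)=20390982757, p(144)=22540654445, p(145)=24908858009, p(146)=27517052599, p(147)=30388671978, p(148)=33549419497, p(149)=37027355200, p(150)=40853235313, p(151)=45060624582, p(152)=49686288421, p(153)=54770336324, p(154)=60356673280, p(155)=66493182097, p(156)=73232243759, p(157)=80630964769, p(158)=88751778802, p(159)=97662728555, p(160)=107438159466, p(161)=118159068427, p(162)=129913904637, p(163)=142798995930, p(164)=156919475295, p(165)=172389800255, p(166)=189334822579, p(167)=207890420102, p(168)=228204732751, p(169)=250438925115, p(170)=274768617130, p(171)=301384802048, p(172)=330495499613, p(173)=362326859895, p(174)=397125074750, p(175)=435157697830, p(176)=476715857290, p(177)=522115831195, p(178)=571701605655.
Final step: p(179) = p(178) + p(177) - p(174) - p(172) + p(167) + p(164) - p(157) - p(153) + p(144) + p(139) - p(128) - p(122) + p(109) + p(102) - p(87) - p(79) + p(62) + p(53) - p(34) - p(24) + p(3)
= 571701605655 + 522115831195 - 397125074750 - 330495499613 + 207890420102 + 156919475295 - 80630964769 - 54770336324 + 22540654445 + 13610949895 - 4351078600 - 2291320912 + 541946240 + 241265379 - 38887673 - 13848650 + 1300156 + 329931 - 12310 - 1575 + 3
= 625846753120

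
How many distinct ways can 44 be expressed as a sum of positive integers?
75175

p(n) counts ways to write n as a sum of positive integers (order ignored).
Euler's pentagonal recurrence: p(k) = p(k-1) + p(k-2) - p(k-5) - p(k-7) + p(k-12) + p(k-15) - ... (offsets j(3j∓1)/2, signs ++--, p(0)=1, p(<0)=0).
DP table for k = 0..43: p(0)=1, p(1)=1, p(2)=2, p(3)=3, p(4)=5, p(5)=7, p(6)=11, p(7)=15, p(8)=22, p(9)=30, p(10)=42, p(11)=56, p(12)=77, p(13)=101, p(14)=135, p(15)=176, p(16)=231, p(17)=297, p(18)=385, p(19)=490, p(20)=627, p(21)=792, p(22)=1002, p(23)=1255, p(24)=1575, p(25)=1958, p(26)=2436, p(27)=3010, p(28)=3718, p(29)=4565, p(30)=5604, p(31)=6842, p(32)=8349, p(33)=10143, p(34)=12310, p(35)=14883, p(36)=17977, p(37)=21637, p(38)=26015, p(39)=31185, p(40)=37338, p(41)=44583, p(42)=53174, p(43)=63261.
Final step: p(44) = p(43) + p(42) - p(39) - p(37) + p(32) + p(29) - p(22) - p(18) + p(9) + p(4)
= 63261 + 53174 - 31185 - 21637 + 8349 + 4565 - 1002 - 385 + 30 + 5
= 75175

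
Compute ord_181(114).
15

181 is prime, so ord(114) divides φ(181) = 180.
Divisors of 180: 1, 2, 3, 4, 5, 6, 9, 10, 12, 15, 18, 20, 30, 36, 45, 60, 90, 180.
Repeated squaring: 114^1 ≡ 114, 114^2 ≡ 145, 114^4 ≡ 29, 114^8 ≡ 117, 114^16 ≡ 114, 114^32 ≡ 145, 114^64 ≡ 29, 114^128 ≡ 117 (mod 181).
Test 114^d mod 181 for each divisor d in increasing order:
114^1 ≡ 114
114^2 ≡ 145
114^3 = 114^2·114^1 ≡ 59
114^4 ≡ 29
114^5 = 114^4·114^1 ≡ 48
114^6 = 114^4·114^2 ≡ 42
114^9 = 114^8·114^1 ≡ 125
114^10 = 114^8·114^2 ≡ 132
114^12 = 114^8·114^4 ≡ 135
114^15 = 114^8·114^4·114^2·114^1 ≡ 1  ← first divisor giving 1
The order is 15.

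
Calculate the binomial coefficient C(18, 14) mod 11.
2

Using Lucas' theorem:
Write n=18 and k=14 in base 11:
n in base 11: [1, 7]
k in base 11: [1, 3]
C(18,14) mod 11 = ∏ C(n_i, k_i) mod 11
Digit binomials (mod 11): C(1,1) = 1; C(7,3) = 35 ≡ 2
Product: 1 × 2 = 2 ≡ 2 (mod 11)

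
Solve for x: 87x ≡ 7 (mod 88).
x ≡ 81 (mod 88)

gcd(87, 88) = 1, which divides 7, so solutions exist.
Find 87^(-1) mod 88 by the extended Euclidean algorithm:
88 = 1 × 87 + 1  ⟹  1 = (1)·88 + (-1)·87
So (-1)·87 ≡ 1 (mod 88), i.e. 87^(-1) ≡ -1 ≡ 87 (mod 88).
x ≡ 87 × 7 = 609 ≡ 81 (mod 88).
Check: 87 × 81 = 7047 ≡ 7 (mod 88).
Unique solution: x ≡ 81 (mod 88)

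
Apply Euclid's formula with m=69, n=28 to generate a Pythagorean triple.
(3977, 3864, 5545)

Euclid's formula: a = m² - n², b = 2mn, c = m² + n²
m = 69, n = 28
a = 69² - 28² = 4761 - 784 = 3977
b = 2 × 69 × 28 = 3864
c = 69² + 28² = 4761 + 784 = 5545
Verification: 3977² + 3864² = 15816529 + 14930496 = 30747025 = 5545² ✓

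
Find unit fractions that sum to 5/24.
1/5 + 1/120

Greedy algorithm:
5/24: ceiling(24/5) = 5, use 1/5
1/120: ceiling(120/1) = 120, use 1/120
Result: 5/24 = 1/5 + 1/120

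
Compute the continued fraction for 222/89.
[2; 2, 44]

Euclidean algorithm steps:
222 = 2 × 89 + 44
89 = 2 × 44 + 1
44 = 44 × 1 + 0
Continued fraction: [2; 2, 44]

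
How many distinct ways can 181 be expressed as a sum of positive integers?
749474411781

p(n) counts ways to write n as a sum of positive integers (order ignored).
Euler's pentagonal recurrence: p(k) = p(k-1) + p(k-2) - p(k-5) - p(k-7) + p(k-12) + p(k-15) - ... (offsets j(3j∓1)/2, signs ++--, p(0)=1, p(<0)=0).
DP table for k = 0..180: p(0)=1, p(1)=1, p(2)=2, p(3)=3, p(4)=5, p(5)=7, p(6)=11, p(7)=15, p(8)=22, p(9)=30, p(10)=42, p(11)=56, p(12)=77, p(13)=101, p(14)=135, p(15)=176, p(16)=231, p(17)=297, p(18)=385, p(19)=490, p(20)=627, p(21)=792, p(22)=1002, p(23)=1255, p(24)=1575, p(25)=1958, p(26)=2436, p(27)=3010, p(28)=3718, p(29)=4565, p(30)=5604, p(31)=6842, p(32)=8349, p(33)=10143, p(34)=12310, p(35)=14883, p(36)=17977, p(37)=21637, p(38)=26015, p(39)=31185, p(40)=37338, p(41)=44583, p(42)=53174, p(43)=63261, p(44)=75175, p(45)=89134, p(46)=105558, p(47)=124754, p(48)=147273, p(49)=173525, p(50)=204226, p(51)=239943, p(52)=281589, p(53)=329931, p(54)=386155, p(55)=451276, p(56)=526823, p(57)=614154, p(58)=715220, p(59)=831820, p(60)=966467, p(61)=1121505, p(62)=1300156, p(63)=1505499, p(64)=1741630, p(65)=2012558, p(66)=2323520, p(67)=2679689, p(68)=3087735, p(69)=3554345, p(70)=4087968, p(71)=4697205, p(72)=5392783, p(73)=6185689, p(74)=7089500, p(75)=8118264, p(76)=9289091, p(77)=10619863, p(78)=12132164, p(79)=13848650, p(80)=15796476, p(81)=18004327, p(82)=20506255, p(83)=23338469, p(84)=26543660, p(85)=30167357, p(86)=34262962, p(87)=38887673, p(88)=44108109, p(89)=49995925, p(90)=56634173, p(91)=64112359, p(92)=72533807, p(93)=82010177, p(94)=92669720, p(95)=104651419, p(96)=118114304, p(97)=133230930, p(98)=150198136, p(99)=169229875, p(100)=190569292, p(101)=214481126, p(102)=241265379, p(103)=271248950, p(104)=304801365, p(105)=342325709, p(106)=384276336, p(107)=431149389, p(108)=483502844, p(109)=541946240, p(110)=607163746, p(111)=679903203, p(112)=761002156, p(113)=851376628, p(114)=952050665, p(115)=1064144451, p(116)=1188908248, p(117)=1327710076, p(118)=1482074143, p(119)=1653668665, p(120)=1844349560, p(121)=2056148051, p(122)=2291320912, p(123)=2552338241, p(124)=2841940500, p(125)=3163127352, p(126)=3519222692, p(127)=3913864295, p(128)=4351078600, p(129)=4835271870, p(130)=5371315400, p(131)=5964539504, p(132)=6620830889, p(133)=7346629512, p(134)=8149040695, p(135)=9035836076, p(136)=10015581680, p(137)=11097645016, p(138)=12292341831, p(139)=13610949895, p(140)=15065878135, p(141)=16670689208, p(142)=18440293320, p(143)=20390982757, p(144)=22540654445, p(145)=24908858009, p(146)=27517052599, p(147)=30388671978, p(148)=33549419497, p(149)=37027355200, p(150)=40853235313, p(151)=45060624582, p(152)=49686288421, p(153)=54770336324, p(154)=60356673280, p(155)=66493182097, p(156)=73232243759, p(157)=80630964769, p(158)=88751778802, p(159)=97662728555, p(160)=107438159466, p(161)=118159068427, p(162)=129913904637, p(163)=142798995930, p(164)=156919475295, p(165)=172389800255, p(166)=189334822579, p(167)=207890420102, p(168)=228204732751, p(169)=250438925115, p(170)=274768617130, p(171)=301384802048, p(172)=330495499613, p(173)=362326859895, p(174)=397125074750, p(175)=435157697830, p(176)=476715857290, p(177)=522115831195, p(178)=571701605655, p(179)=625846753120, p(180)=684957390936.
Final step: p(181) = p(180) + p(179) - p(176) - p(174) + p(169) + p(166) - p(159) - p(155) + p(146) + p(141) - p(130) - p(124) + p(111) + p(104) - p(89) - p(81) + p(64) + p(55) - p(36) - p(26) + p(5)
= 684957390936 + 625846753120 - 476715857290 - 397125074750 + 250438925115 + 189334822579 - 97662728555 - 66493182097 + 27517052599 + 16670689208 - 5371315400 - 2841940500 + 679903203 + 304801365 - 49995925 - 18004327 + 1741630 + 451276 - 17977 - 2436 + 7
= 749474411781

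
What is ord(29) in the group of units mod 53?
26

53 is prime, so ord(29) divides φ(53) = 52.
Divisors of 52: 1, 2, 4, 13, 26, 52.
Repeated squaring: 29^1 ≡ 29, 29^2 ≡ 46, 29^4 ≡ 49, 29^8 ≡ 16, 29^16 ≡ 44, 29^32 ≡ 28 (mod 53).
Test 29^d mod 53 for each divisor d in increasing order:
29^1 ≡ 29
29^2 ≡ 46
29^4 ≡ 49
29^13 = 29^8·29^4·29^1 ≡ 52
29^26 = 29^16·29^8·29^2 ≡ 1  ← first divisor giving 1
The order is 26.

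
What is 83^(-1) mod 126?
41

gcd(83, 126) = 1, so the inverse exists.
Extended Euclidean algorithm on (126, 83):
126 = 1 × 83 + 43  ⟹  43 = (1)·126 + (-1)·83
83 = 1 × 43 + 40  ⟹  40 = (-1)·126 + (2)·83
43 = 1 × 40 + 3  ⟹  3 = (2)·126 + (-3)·83
40 = 13 × 3 + 1  ⟹  1 = (-27)·126 + (41)·83
So (41)·83 ≡ 1 (mod 126), i.e. 83^(-1) ≡ 41 (mod 126).
Check: 83 × 41 = 3403 ≡ 1 (mod 126)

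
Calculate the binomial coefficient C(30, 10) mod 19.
11

Using Lucas' theorem:
Write n=30 and k=10 in base 19:
n in base 19: [1, 11]
k in base 19: [0, 10]
C(30,10) mod 19 = ∏ C(n_i, k_i) mod 19
Digit binomials (mod 19): C(1,0) = 1; C(11,10) = 11
Product: 1 × 11 = 11 ≡ 11 (mod 19)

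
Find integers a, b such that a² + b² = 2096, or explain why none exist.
Not possible

Factorization: 2096 = 2^4 × 131
By Fermat: n is sum of two squares iff every prime p ≡ 3 (mod 4) appears to even power.
Prime(s) ≡ 3 (mod 4) with odd exponent: [(131, 1)]
Therefore 2096 cannot be expressed as a² + b².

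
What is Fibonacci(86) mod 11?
8

Matrix identity: Q^n = [[F_(n+1), F_n], [F_n, F_(n-1)]] with Q = [[1,1],[1,0]].
n = 86 = 1010110₂. Square-and-multiply, entries mod 11:
Q^1 = [[1,1],[1,0]]
Q^2 = (Q^1)² = [[2,1],[1,1]]
Q^5 = (Q^2)²·Q = [[8,5],[5,3]]
Q^10 = (Q^5)² = [[1,0],[0,1]]
Q^21 = (Q^10)²·Q = [[1,1],[1,0]]
Q^43 = (Q^21)²·Q = [[3,2],[2,1]]
Q^86 = (Q^43)² = [[2,8],[8,5]]
F_86 mod 11 = Q^86[0][1] = 8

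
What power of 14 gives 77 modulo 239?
199

Baby-step giant-step with step n = ⌈√239⌉ = 16.
Baby steps 14^j mod 239 (j:value) for j=0..15: 0:1, 1:14, 2:196, 3:115, 4:176, 5:74, 6:80, 7:164, 8:145, 9:118, 10:218, 11:184, 12:186, 13:214, 14:128, 15:119.
Giant-step multiplier: 14^(-16) ≡ 14^(238-16) = 14^222 ≡ 34 (mod 239).
Giant steps γ_i = 77·34^i mod 239: γ_0=77, γ_1=228, γ_2=104, γ_3=190, γ_4=7, γ_5=238, γ_6=205, γ_7=39, γ_8=131, γ_9=152, γ_10=149, γ_11=47, γ_12=164 (in table at j=7).
x = i·n + j = 12·16 + 7 = 199.
Check: 14^199 ≡ 77 (mod 239).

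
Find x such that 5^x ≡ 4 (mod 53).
10

Baby-step giant-step with step n = ⌈√53⌉ = 8.
Baby steps 5^j mod 53 (j:value) for j=0..7: 0:1, 1:5, 2:25, 3:19, 4:42, 5:51, 6:43, 7:3.
Giant-step multiplier: 5^(-8) ≡ 5^(52-8) = 5^44 ≡ 46 (mod 53).
Giant steps γ_i = 4·46^i mod 53: γ_0=4, γ_1=25 (in table at j=2).
x = i·n + j = 1·8 + 2 = 10.
Check: 5^10 ≡ 4 (mod 53).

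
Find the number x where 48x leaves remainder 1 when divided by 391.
334

gcd(48, 391) = 1, so the inverse exists.
Extended Euclidean algorithm on (391, 48):
391 = 8 × 48 + 7  ⟹  7 = (1)·391 + (-8)·48
48 = 6 × 7 + 6  ⟹  6 = (-6)·391 + (49)·48
7 = 1 × 6 + 1  ⟹  1 = (7)·391 + (-57)·48
So (-57)·48 ≡ 1 (mod 391), i.e. 48^(-1) ≡ -57 ≡ 334 (mod 391).
Check: 48 × 334 = 16032 ≡ 1 (mod 391)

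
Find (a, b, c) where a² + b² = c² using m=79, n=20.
(5841, 3160, 6641)

Euclid's formula: a = m² - n², b = 2mn, c = m² + n²
m = 79, n = 20
a = 79² - 20² = 6241 - 400 = 5841
b = 2 × 79 × 20 = 3160
c = 79² + 20² = 6241 + 400 = 6641
Verification: 5841² + 3160² = 34117281 + 9985600 = 44102881 = 6641² ✓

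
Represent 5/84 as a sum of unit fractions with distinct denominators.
1/17 + 1/1428

Greedy algorithm:
5/84: ceiling(84/5) = 17, use 1/17
1/1428: ceiling(1428/1) = 1428, use 1/1428
Result: 5/84 = 1/17 + 1/1428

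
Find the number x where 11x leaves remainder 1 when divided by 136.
99

gcd(11, 136) = 1, so the inverse exists.
Extended Euclidean algorithm on (136, 11):
136 = 12 × 11 + 4  ⟹  4 = (1)·136 + (-12)·11
11 = 2 × 4 + 3  ⟹  3 = (-2)·136 + (25)·11
4 = 1 × 3 + 1  ⟹  1 = (3)·136 + (-37)·11
So (-37)·11 ≡ 1 (mod 136), i.e. 11^(-1) ≡ -37 ≡ 99 (mod 136).
Check: 11 × 99 = 1089 ≡ 1 (mod 136)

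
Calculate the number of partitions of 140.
15065878135

p(n) counts ways to write n as a sum of positive integers (order ignored).
Euler's pentagonal recurrence: p(k) = p(k-1) + p(k-2) - p(k-5) - p(k-7) + p(k-12) + p(k-15) - ... (offsets j(3j∓1)/2, signs ++--, p(0)=1, p(<0)=0).
DP table for k = 0..139: p(0)=1, p(1)=1, p(2)=2, p(3)=3, p(4)=5, p(5)=7, p(6)=11, p(7)=15, p(8)=22, p(9)=30, p(10)=42, p(11)=56, p(12)=77, p(13)=101, p(14)=135, p(15)=176, p(16)=231, p(17)=297, p(18)=385, p(19)=490, p(20)=627, p(21)=792, p(22)=1002, p(23)=1255, p(24)=1575, p(25)=1958, p(26)=2436, p(27)=3010, p(28)=3718, p(29)=4565, p(30)=5604, p(31)=6842, p(32)=8349, p(33)=10143, p(34)=12310, p(35)=14883, p(36)=17977, p(37)=21637, p(38)=26015, p(39)=31185, p(40)=37338, p(41)=44583, p(42)=53174, p(43)=63261, p(44)=75175, p(45)=89134, p(46)=105558, p(47)=124754, p(48)=147273, p(49)=173525, p(50)=204226, p(51)=239943, p(52)=281589, p(53)=329931, p(54)=386155, p(55)=451276, p(56)=526823, p(57)=614154, p(58)=715220, p(59)=831820, p(60)=966467, p(61)=1121505, p(62)=1300156, p(63)=1505499, p(64)=1741630, p(65)=2012558, p(66)=2323520, p(67)=2679689, p(68)=3087735, p(69)=3554345, p(70)=4087968, p(71)=4697205, p(72)=5392783, p(73)=6185689, p(74)=7089500, p(75)=8118264, p(76)=9289091, p(77)=10619863, p(78)=12132164, p(79)=13848650, p(80)=15796476, p(81)=18004327, p(82)=20506255, p(83)=23338469, p(84)=26543660, p(85)=30167357, p(86)=34262962, p(87)=38887673, p(88)=44108109, p(89)=49995925, p(90)=56634173, p(91)=64112359, p(92)=72533807, p(93)=82010177, p(94)=92669720, p(95)=104651419, p(96)=118114304, p(97)=133230930, p(98)=150198136, p(99)=169229875, p(100)=190569292, p(101)=214481126, p(102)=241265379, p(103)=271248950, p(104)=304801365, p(105)=342325709, p(106)=384276336, p(107)=431149389, p(108)=483502844, p(109)=541946240, p(110)=607163746, p(111)=679903203, p(112)=761002156, p(113)=851376628, p(114)=952050665, p(115)=1064144451, p(116)=1188908248, p(117)=1327710076, p(118)=1482074143, p(119)=1653668665, p(120)=1844349560, p(121)=2056148051, p(122)=2291320912, p(123)=2552338241, p(124)=2841940500, p(125)=3163127352, p(126)=3519222692, p(127)=3913864295, p(128)=4351078600, p(129)=4835271870, p(130)=5371315400, p(131)=5964539504, p(132)=6620830889, p(133)=7346629512, p(134)=8149040695, p(135)=9035836076, p(136)=10015581680, p(137)=11097645016, p(138)=12292341831, p(139)=13610949895.
Final step: p(140) = p(139) + p(138) - p(135) - p(133) + p(128) + p(125) - p(118) - p(114) + p(105) + p(100) - p(89) - p(83) + p(70) + p(63) - p(48) - p(40) + p(23) + p(14)
= 13610949895 + 12292341831 - 9035836076 - 7346629512 + 4351078600 + 3163127352 - 1482074143 - 952050665 + 342325709 + 190569292 - 49995925 - 23338469 + 4087968 + 1505499 - 147273 - 37338 + 1255 + 135
= 15065878135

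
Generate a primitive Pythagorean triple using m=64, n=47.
(1887, 6016, 6305)

Euclid's formula: a = m² - n², b = 2mn, c = m² + n²
m = 64, n = 47
a = 64² - 47² = 4096 - 2209 = 1887
b = 2 × 64 × 47 = 6016
c = 64² + 47² = 4096 + 2209 = 6305
Verification: 1887² + 6016² = 3560769 + 36192256 = 39753025 = 6305² ✓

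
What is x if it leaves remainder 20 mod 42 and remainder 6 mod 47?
1322

Using Chinese Remainder Theorem:
M = 42 × 47 = 1974
M1 = 47, M2 = 42
y1 = 47^(-1) mod 42 = 17
y2 = 42^(-1) mod 47 = 28
x = (20×47×17 + 6×42×28) mod 1974 = 1322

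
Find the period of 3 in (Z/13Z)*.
3

13 is prime, so ord(3) divides φ(13) = 12.
Divisors of 12: 1, 2, 3, 4, 6, 12.
Repeated squaring: 3^1 ≡ 3, 3^2 ≡ 9, 3^4 ≡ 3, 3^8 ≡ 9 (mod 13).
Test 3^d mod 13 for each divisor d in increasing order:
3^1 ≡ 3
3^2 ≡ 9
3^3 = 3^2·3^1 ≡ 1  ← first divisor giving 1
The order is 3.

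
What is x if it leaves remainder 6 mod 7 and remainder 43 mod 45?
223

Using Chinese Remainder Theorem:
M = 7 × 45 = 315
M1 = 45, M2 = 7
y1 = 45^(-1) mod 7 = 5
y2 = 7^(-1) mod 45 = 13
x = (6×45×5 + 43×7×13) mod 315 = 223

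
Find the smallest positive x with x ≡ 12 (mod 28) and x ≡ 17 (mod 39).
992

Using Chinese Remainder Theorem:
M = 28 × 39 = 1092
M1 = 39, M2 = 28
y1 = 39^(-1) mod 28 = 23
y2 = 28^(-1) mod 39 = 7
x = (12×39×23 + 17×28×7) mod 1092 = 992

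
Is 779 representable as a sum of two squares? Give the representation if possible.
Not possible

Factorization: 779 = 19 × 41
By Fermat: n is sum of two squares iff every prime p ≡ 3 (mod 4) appears to even power.
Prime(s) ≡ 3 (mod 4) with odd exponent: [(19, 1)]
Therefore 779 cannot be expressed as a² + b².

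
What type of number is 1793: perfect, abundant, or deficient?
deficient

Proper divisors of 1793: sum = 1 + 11 + 163 = 175
Since 175 < 1793, 1793 is deficient.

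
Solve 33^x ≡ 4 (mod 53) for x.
34

Baby-step giant-step with step n = ⌈√53⌉ = 8.
Baby steps 33^j mod 53 (j:value) for j=0..7: 0:1, 1:33, 2:29, 3:3, 4:46, 5:34, 6:9, 7:32.
Giant-step multiplier: 33^(-8) ≡ 33^(52-8) = 33^44 ≡ 13 (mod 53).
Giant steps γ_i = 4·13^i mod 53: γ_0=4, γ_1=52, γ_2=40, γ_3=43, γ_4=29 (in table at j=2).
x = i·n + j = 4·8 + 2 = 34.
Check: 33^34 ≡ 4 (mod 53).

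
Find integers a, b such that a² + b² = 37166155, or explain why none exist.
Not possible

Factorization: 37166155 = 5 × 13 × 83^3
By Fermat: n is sum of two squares iff every prime p ≡ 3 (mod 4) appears to even power.
Prime(s) ≡ 3 (mod 4) with odd exponent: [(83, 3)]
Therefore 37166155 cannot be expressed as a² + b².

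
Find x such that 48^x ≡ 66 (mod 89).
53

Baby-step giant-step with step n = ⌈√89⌉ = 10.
Baby steps 48^j mod 89 (j:value) for j=0..9: 0:1, 1:48, 2:79, 3:54, 4:11, 5:83, 6:68, 7:60, 8:32, 9:23.
Giant-step multiplier: 48^(-10) ≡ 48^(88-10) = 48^78 ≡ 47 (mod 89).
Giant steps γ_i = 66·47^i mod 89: γ_0=66, γ_1=76, γ_2=12, γ_3=30, γ_4=75, γ_5=54 (in table at j=3).
x = i·n + j = 5·10 + 3 = 53.
Check: 48^53 ≡ 66 (mod 89).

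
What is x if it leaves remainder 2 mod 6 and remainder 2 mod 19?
2

Using Chinese Remainder Theorem:
M = 6 × 19 = 114
M1 = 19, M2 = 6
y1 = 19^(-1) mod 6 = 1
y2 = 6^(-1) mod 19 = 16
x = (2×19×1 + 2×6×16) mod 114 = 2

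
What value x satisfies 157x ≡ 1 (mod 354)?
115

gcd(157, 354) = 1, so the inverse exists.
Extended Euclidean algorithm on (354, 157):
354 = 2 × 157 + 40  ⟹  40 = (1)·354 + (-2)·157
157 = 3 × 40 + 37  ⟹  37 = (-3)·354 + (7)·157
40 = 1 × 37 + 3  ⟹  3 = (4)·354 + (-9)·157
37 = 12 × 3 + 1  ⟹  1 = (-51)·354 + (115)·157
So (115)·157 ≡ 1 (mod 354), i.e. 157^(-1) ≡ 115 (mod 354).
Check: 157 × 115 = 18055 ≡ 1 (mod 354)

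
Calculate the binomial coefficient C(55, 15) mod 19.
3

Using Lucas' theorem:
Write n=55 and k=15 in base 19:
n in base 19: [2, 17]
k in base 19: [0, 15]
C(55,15) mod 19 = ∏ C(n_i, k_i) mod 19
Digit binomials (mod 19): C(2,0) = 1; C(17,15) = 136 ≡ 3
Product: 1 × 3 = 3 ≡ 3 (mod 19)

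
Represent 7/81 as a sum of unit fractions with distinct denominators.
1/12 + 1/324

Greedy algorithm:
7/81: ceiling(81/7) = 12, use 1/12
1/324: ceiling(324/1) = 324, use 1/324
Result: 7/81 = 1/12 + 1/324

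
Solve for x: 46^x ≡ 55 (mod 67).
64

Baby-step giant-step with step n = ⌈√67⌉ = 9.
Baby steps 46^j mod 67 (j:value) for j=0..8: 0:1, 1:46, 2:39, 3:52, 4:47, 5:18, 6:24, 7:32, 8:65.
Giant-step multiplier: 46^(-9) ≡ 46^(66-9) = 46^57 ≡ 8 (mod 67).
Giant steps γ_i = 55·8^i mod 67: γ_0=55, γ_1=38, γ_2=36, γ_3=20, γ_4=26, γ_5=7, γ_6=56, γ_7=46 (in table at j=1).
x = i·n + j = 7·9 + 1 = 64.
Check: 46^64 ≡ 55 (mod 67).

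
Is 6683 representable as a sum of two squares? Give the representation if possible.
Not possible

Factorization: 6683 = 41 × 163
By Fermat: n is sum of two squares iff every prime p ≡ 3 (mod 4) appears to even power.
Prime(s) ≡ 3 (mod 4) with odd exponent: [(163, 1)]
Therefore 6683 cannot be expressed as a² + b².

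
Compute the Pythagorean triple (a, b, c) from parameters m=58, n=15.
(3139, 1740, 3589)

Euclid's formula: a = m² - n², b = 2mn, c = m² + n²
m = 58, n = 15
a = 58² - 15² = 3364 - 225 = 3139
b = 2 × 58 × 15 = 1740
c = 58² + 15² = 3364 + 225 = 3589
Verification: 3139² + 1740² = 9853321 + 3027600 = 12880921 = 3589² ✓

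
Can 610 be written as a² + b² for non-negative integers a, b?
9² + 23² (a=9, b=23)

Factorization: 610 = 2 × 5 × 61
By Fermat: n is sum of two squares iff every prime p ≡ 3 (mod 4) appears to even power.
All primes ≡ 3 (mod 4) appear to even power.
Search a = 0, 1, 2, … for 610 - a² a perfect square: first hit at a = 9: 610 - 81 = 529 = 23².
610 = 9² + 23² = 81 + 529 ✓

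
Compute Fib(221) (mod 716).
113

Matrix identity: Q^n = [[F_(n+1), F_n], [F_n, F_(n-1)]] with Q = [[1,1],[1,0]].
n = 221 = 11011101₂. Square-and-multiply, entries mod 716:
Q^1 = [[1,1],[1,0]]
Q^3 = (Q^1)²·Q = [[3,2],[2,1]]
Q^6 = (Q^3)² = [[13,8],[8,5]]
Q^13 = (Q^6)²·Q = [[377,233],[233,144]]
Q^27 = (Q^13)²·Q = [[623,234],[234,389]]
Q^55 = (Q^27)²·Q = [[209,397],[397,528]]
Q^110 = (Q^55)² = [[94,461],[461,349]]
Q^221 = (Q^110)²·Q = [[276,113],[113,163]]
F_221 mod 716 = Q^221[0][1] = 113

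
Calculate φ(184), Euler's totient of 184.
88

184 = 2^3 × 23
φ(n) = n × ∏(1 - 1/p) for each prime p dividing n
φ(184) = 184 × (1 - 1/2) × (1 - 1/23) = 88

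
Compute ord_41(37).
5

41 is prime, so ord(37) divides φ(41) = 40.
Divisors of 40: 1, 2, 4, 5, 8, 10, 20, 40.
Repeated squaring: 37^1 ≡ 37, 37^2 ≡ 16, 37^4 ≡ 10, 37^8 ≡ 18, 37^16 ≡ 37, 37^32 ≡ 16 (mod 41).
Test 37^d mod 41 for each divisor d in increasing order:
37^1 ≡ 37
37^2 ≡ 16
37^4 ≡ 10
37^5 = 37^4·37^1 ≡ 1  ← first divisor giving 1
The order is 5.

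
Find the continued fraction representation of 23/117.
[0; 5, 11, 2]

Euclidean algorithm steps:
23 = 0 × 117 + 23
117 = 5 × 23 + 2
23 = 11 × 2 + 1
2 = 2 × 1 + 0
Continued fraction: [0; 5, 11, 2]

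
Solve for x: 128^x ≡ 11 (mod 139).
70

Baby-step giant-step with step n = ⌈√139⌉ = 12.
Baby steps 128^j mod 139 (j:value) for j=0..11: 0:1, 1:128, 2:121, 3:59, 4:46, 5:50, 6:6, 7:73, 8:31, 9:76, 10:137, 11:22.
Giant-step multiplier: 128^(-12) ≡ 128^(138-12) = 128^126 ≡ 112 (mod 139).
Giant steps γ_i = 11·112^i mod 139: γ_0=11, γ_1=120, γ_2=96, γ_3=49, γ_4=67, γ_5=137 (in table at j=10).
x = i·n + j = 5·12 + 10 = 70.
Check: 128^70 ≡ 11 (mod 139).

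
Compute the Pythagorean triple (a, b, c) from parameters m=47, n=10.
(2109, 940, 2309)

Euclid's formula: a = m² - n², b = 2mn, c = m² + n²
m = 47, n = 10
a = 47² - 10² = 2209 - 100 = 2109
b = 2 × 47 × 10 = 940
c = 47² + 10² = 2209 + 100 = 2309
Verification: 2109² + 940² = 4447881 + 883600 = 5331481 = 2309² ✓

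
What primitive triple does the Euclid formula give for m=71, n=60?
(1441, 8520, 8641)

Euclid's formula: a = m² - n², b = 2mn, c = m² + n²
m = 71, n = 60
a = 71² - 60² = 5041 - 3600 = 1441
b = 2 × 71 × 60 = 8520
c = 71² + 60² = 5041 + 3600 = 8641
Verification: 1441² + 8520² = 2076481 + 72590400 = 74666881 = 8641² ✓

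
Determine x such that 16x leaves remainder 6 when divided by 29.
x ≡ 4 (mod 29)

gcd(16, 29) = 1, which divides 6, so solutions exist.
Find 16^(-1) mod 29 by the extended Euclidean algorithm:
29 = 1 × 16 + 13  ⟹  13 = (1)·29 + (-1)·16
16 = 1 × 13 + 3  ⟹  3 = (-1)·29 + (2)·16
13 = 4 × 3 + 1  ⟹  1 = (5)·29 + (-9)·16
So (-9)·16 ≡ 1 (mod 29), i.e. 16^(-1) ≡ -9 ≡ 20 (mod 29).
x ≡ 20 × 6 = 120 ≡ 4 (mod 29).
Check: 16 × 4 = 64 ≡ 6 (mod 29).
Unique solution: x ≡ 4 (mod 29)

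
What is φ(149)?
148

149 = 149
φ(n) = n × ∏(1 - 1/p) for each prime p dividing n
φ(149) = 149 × (1 - 1/149) = 148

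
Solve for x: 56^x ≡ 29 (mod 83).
16

Baby-step giant-step with step n = ⌈√83⌉ = 10.
Baby steps 56^j mod 83 (j:value) for j=0..9: 0:1, 1:56, 2:65, 3:71, 4:75, 5:50, 6:61, 7:13, 8:64, 9:15.
Giant-step multiplier: 56^(-10) ≡ 56^(82-10) = 56^72 ≡ 25 (mod 83).
Giant steps γ_i = 29·25^i mod 83: γ_0=29, γ_1=61 (in table at j=6).
x = i·n + j = 1·10 + 6 = 16.
Check: 56^16 ≡ 29 (mod 83).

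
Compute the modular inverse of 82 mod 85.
28

gcd(82, 85) = 1, so the inverse exists.
Extended Euclidean algorithm on (85, 82):
85 = 1 × 82 + 3  ⟹  3 = (1)·85 + (-1)·82
82 = 27 × 3 + 1  ⟹  1 = (-27)·85 + (28)·82
So (28)·82 ≡ 1 (mod 85), i.e. 82^(-1) ≡ 28 (mod 85).
Check: 82 × 28 = 2296 ≡ 1 (mod 85)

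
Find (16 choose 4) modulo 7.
0

Using Lucas' theorem:
Write n=16 and k=4 in base 7:
n in base 7: [2, 2]
k in base 7: [0, 4]
C(16,4) mod 7 = ∏ C(n_i, k_i) mod 7
Digit binomials (mod 7): C(2,0) = 1; C(2,4) = 0 (k_i > n_i)
Product: 1 × 0 = 0 ≡ 0 (mod 7)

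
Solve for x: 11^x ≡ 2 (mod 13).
7

Baby-step giant-step with step n = ⌈√13⌉ = 4.
Baby steps 11^j mod 13 (j:value) for j=0..3: 0:1, 1:11, 2:4, 3:5.
Giant-step multiplier: 11^(-4) ≡ 11^(12-4) = 11^8 ≡ 9 (mod 13).
Giant steps γ_i = 2·9^i mod 13: γ_0=2, γ_1=5 (in table at j=3).
x = i·n + j = 1·4 + 3 = 7.
Check: 11^7 ≡ 2 (mod 13).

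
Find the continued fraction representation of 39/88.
[0; 2, 3, 1, 9]

Euclidean algorithm steps:
39 = 0 × 88 + 39
88 = 2 × 39 + 10
39 = 3 × 10 + 9
10 = 1 × 9 + 1
9 = 9 × 1 + 0
Continued fraction: [0; 2, 3, 1, 9]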